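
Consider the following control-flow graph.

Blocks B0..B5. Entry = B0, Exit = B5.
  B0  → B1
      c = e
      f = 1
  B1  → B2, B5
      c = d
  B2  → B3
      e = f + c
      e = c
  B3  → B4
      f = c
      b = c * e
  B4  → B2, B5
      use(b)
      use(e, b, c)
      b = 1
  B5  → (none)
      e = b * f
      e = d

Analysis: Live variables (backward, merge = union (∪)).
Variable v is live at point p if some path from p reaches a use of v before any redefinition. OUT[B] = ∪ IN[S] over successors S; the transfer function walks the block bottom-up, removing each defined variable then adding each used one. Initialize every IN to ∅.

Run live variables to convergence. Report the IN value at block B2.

Per-block solution:
  B0:   IN={b, d, e}   OUT={b, d, f}
  B1:   IN={b, d, f}   OUT={b, c, d, f}
  B2:   IN={c, d, f}   OUT={c, d, e}
  B3:   IN={c, d, e}   OUT={b, c, d, e, f}
  B4:   IN={b, c, d, e, f}   OUT={b, c, d, f}
  B5:   IN={b, d, f}   OUT={}

Merge at B2: OUT[B2] = IN[B3] = {c, d, e}
Applying B2's transfer function to that OUT value gives IN[B2] (row B2 above).

Answer: {c, d, f}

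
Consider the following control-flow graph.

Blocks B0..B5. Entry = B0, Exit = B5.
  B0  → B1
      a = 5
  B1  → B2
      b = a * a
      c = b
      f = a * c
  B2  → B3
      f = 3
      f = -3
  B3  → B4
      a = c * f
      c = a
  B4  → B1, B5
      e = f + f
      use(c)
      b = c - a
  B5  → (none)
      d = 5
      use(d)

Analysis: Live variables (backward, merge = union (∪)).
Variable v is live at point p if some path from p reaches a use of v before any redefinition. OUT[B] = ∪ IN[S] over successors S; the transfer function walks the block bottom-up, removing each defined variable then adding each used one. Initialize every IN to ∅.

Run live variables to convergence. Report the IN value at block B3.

Converged values:
  B0:   IN={}   OUT={a}
  B1:   IN={a}   OUT={c}
  B2:   IN={c}   OUT={c, f}
  B3:   IN={c, f}   OUT={a, c, f}
  B4:   IN={a, c, f}   OUT={a}
  B5:   IN={}   OUT={}

Merge at B3: OUT[B3] = IN[B4] = {a, c, f}
Applying B3's transfer function to that OUT value gives IN[B3] (row B3 above).

Answer: {c, f}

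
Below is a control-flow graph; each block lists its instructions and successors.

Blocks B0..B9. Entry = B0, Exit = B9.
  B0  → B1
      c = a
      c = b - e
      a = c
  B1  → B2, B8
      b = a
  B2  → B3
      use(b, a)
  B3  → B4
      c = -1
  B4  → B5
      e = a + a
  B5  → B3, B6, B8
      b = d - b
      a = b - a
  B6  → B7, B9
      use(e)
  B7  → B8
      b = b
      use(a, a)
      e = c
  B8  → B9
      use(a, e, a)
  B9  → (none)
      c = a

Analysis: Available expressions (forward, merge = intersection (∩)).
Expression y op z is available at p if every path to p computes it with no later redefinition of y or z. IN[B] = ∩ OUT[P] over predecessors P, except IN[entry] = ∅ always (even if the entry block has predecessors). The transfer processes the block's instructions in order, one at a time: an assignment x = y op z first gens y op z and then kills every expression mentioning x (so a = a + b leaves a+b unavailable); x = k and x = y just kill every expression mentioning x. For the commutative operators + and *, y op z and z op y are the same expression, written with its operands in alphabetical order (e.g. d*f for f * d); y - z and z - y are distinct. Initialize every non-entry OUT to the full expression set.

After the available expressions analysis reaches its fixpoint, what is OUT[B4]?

Answer: {a+a}

Trace:
Per-block solution:
  B0:  IN={}  OUT={b-e}
  B1:  IN={b-e}  OUT={}
  B2:  IN={}  OUT={}
  B3:  IN={}  OUT={}
  B4:  IN={}  OUT={a+a}
  B5:  IN={a+a}  OUT={}
  B6:  IN={}  OUT={}
  B7:  IN={}  OUT={}
  B8:  IN={}  OUT={}
  B9:  IN={}  OUT={}

Merge at B4: IN[B4] = OUT[B3] = {}
Applying B4's transfer function to that IN value gives OUT[B4] (row B4 above).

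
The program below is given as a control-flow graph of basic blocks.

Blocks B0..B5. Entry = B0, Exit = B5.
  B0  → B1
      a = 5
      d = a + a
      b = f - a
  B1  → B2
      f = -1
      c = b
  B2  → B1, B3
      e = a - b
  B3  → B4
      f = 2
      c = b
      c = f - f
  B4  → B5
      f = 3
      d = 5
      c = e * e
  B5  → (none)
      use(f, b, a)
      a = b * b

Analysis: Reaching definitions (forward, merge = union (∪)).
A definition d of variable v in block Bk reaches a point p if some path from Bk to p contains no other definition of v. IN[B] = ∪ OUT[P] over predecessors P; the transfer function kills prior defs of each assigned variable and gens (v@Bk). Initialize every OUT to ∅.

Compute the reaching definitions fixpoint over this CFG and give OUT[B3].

Per-block solution:
  B0:  IN={}  OUT={a@B0, b@B0, d@B0}
  B1:  IN={a@B0, b@B0, c@B1, d@B0, e@B2, f@B1}  OUT={a@B0, b@B0, c@B1, d@B0, e@B2, f@B1}
  B2:  IN={a@B0, b@B0, c@B1, d@B0, e@B2, f@B1}  OUT={a@B0, b@B0, c@B1, d@B0, e@B2, f@B1}
  B3:  IN={a@B0, b@B0, c@B1, d@B0, e@B2, f@B1}  OUT={a@B0, b@B0, c@B3, d@B0, e@B2, f@B3}
  B4:  IN={a@B0, b@B0, c@B3, d@B0, e@B2, f@B3}  OUT={a@B0, b@B0, c@B4, d@B4, e@B2, f@B4}
  B5:  IN={a@B0, b@B0, c@B4, d@B4, e@B2, f@B4}  OUT={a@B5, b@B0, c@B4, d@B4, e@B2, f@B4}

Merge at B3: IN[B3] = OUT[B2] = {a@B0, b@B0, c@B1, d@B0, e@B2, f@B1}
Applying B3's transfer function to that IN value gives OUT[B3] (row B3 above).

Answer: {a@B0, b@B0, c@B3, d@B0, e@B2, f@B3}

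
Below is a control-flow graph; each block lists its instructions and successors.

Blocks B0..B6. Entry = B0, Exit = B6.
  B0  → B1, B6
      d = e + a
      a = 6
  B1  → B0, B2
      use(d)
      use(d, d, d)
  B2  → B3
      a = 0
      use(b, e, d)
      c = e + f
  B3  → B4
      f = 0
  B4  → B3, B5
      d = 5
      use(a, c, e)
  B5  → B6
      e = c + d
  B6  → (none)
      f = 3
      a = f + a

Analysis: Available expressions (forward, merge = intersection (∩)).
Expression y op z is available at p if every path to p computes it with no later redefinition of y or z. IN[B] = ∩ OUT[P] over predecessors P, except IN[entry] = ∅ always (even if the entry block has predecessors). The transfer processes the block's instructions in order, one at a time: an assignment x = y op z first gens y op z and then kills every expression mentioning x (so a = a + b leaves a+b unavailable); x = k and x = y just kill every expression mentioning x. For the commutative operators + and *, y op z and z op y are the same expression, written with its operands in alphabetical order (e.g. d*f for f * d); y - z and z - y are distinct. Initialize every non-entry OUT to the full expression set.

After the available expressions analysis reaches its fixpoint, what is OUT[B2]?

Answer: {e+f}

Working:
Fixpoint table:
  B0:   IN={}   OUT={}
  B1:   IN={}   OUT={}
  B2:   IN={}   OUT={e+f}
  B3:   IN={}   OUT={}
  B4:   IN={}   OUT={}
  B5:   IN={}   OUT={c+d}
  B6:   IN={}   OUT={}

Merge at B2: IN[B2] = OUT[B1] = {}
Applying B2's transfer function to that IN value gives OUT[B2] (row B2 above).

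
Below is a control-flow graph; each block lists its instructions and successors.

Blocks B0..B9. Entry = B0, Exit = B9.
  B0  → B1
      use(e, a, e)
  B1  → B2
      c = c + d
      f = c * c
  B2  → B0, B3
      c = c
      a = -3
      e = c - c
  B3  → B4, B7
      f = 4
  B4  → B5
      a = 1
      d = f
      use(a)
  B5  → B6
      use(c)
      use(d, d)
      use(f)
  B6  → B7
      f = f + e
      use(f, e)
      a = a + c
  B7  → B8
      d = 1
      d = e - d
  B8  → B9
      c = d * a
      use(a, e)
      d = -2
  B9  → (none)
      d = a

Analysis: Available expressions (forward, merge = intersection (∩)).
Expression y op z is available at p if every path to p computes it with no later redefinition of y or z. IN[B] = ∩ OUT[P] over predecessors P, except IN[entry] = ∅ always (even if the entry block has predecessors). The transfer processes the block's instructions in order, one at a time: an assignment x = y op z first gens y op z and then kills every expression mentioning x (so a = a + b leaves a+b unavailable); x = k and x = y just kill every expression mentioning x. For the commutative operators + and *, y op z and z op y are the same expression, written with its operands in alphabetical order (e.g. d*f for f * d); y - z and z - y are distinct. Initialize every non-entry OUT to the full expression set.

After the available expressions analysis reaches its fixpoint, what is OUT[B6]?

Fixpoint table:
  B0:  IN={}  OUT={}
  B1:  IN={}  OUT={c*c}
  B2:  IN={c*c}  OUT={c-c}
  B3:  IN={c-c}  OUT={c-c}
  B4:  IN={c-c}  OUT={c-c}
  B5:  IN={c-c}  OUT={c-c}
  B6:  IN={c-c}  OUT={c-c}
  B7:  IN={c-c}  OUT={c-c}
  B8:  IN={c-c}  OUT={}
  B9:  IN={}  OUT={}

Merge at B6: IN[B6] = OUT[B5] = {c-c}
Applying B6's transfer function to that IN value gives OUT[B6] (row B6 above).

Answer: {c-c}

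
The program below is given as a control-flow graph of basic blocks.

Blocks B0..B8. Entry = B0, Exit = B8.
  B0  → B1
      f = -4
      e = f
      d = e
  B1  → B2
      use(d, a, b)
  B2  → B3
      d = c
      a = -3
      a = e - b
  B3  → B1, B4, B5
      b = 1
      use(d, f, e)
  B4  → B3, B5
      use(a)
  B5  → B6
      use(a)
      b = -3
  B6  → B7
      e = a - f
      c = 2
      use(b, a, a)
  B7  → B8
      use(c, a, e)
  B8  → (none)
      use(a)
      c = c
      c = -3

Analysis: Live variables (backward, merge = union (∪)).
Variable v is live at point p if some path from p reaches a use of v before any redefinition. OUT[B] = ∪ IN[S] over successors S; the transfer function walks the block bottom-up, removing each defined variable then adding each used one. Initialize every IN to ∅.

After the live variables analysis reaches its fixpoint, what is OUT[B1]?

Answer: {b, c, e, f}

Working:
Converged values:
  B0:   IN={a, b, c}   OUT={a, b, c, d, e, f}
  B1:   IN={a, b, c, d, e, f}   OUT={b, c, e, f}
  B2:   IN={b, c, e, f}   OUT={a, c, d, e, f}
  B3:   IN={a, c, d, e, f}   OUT={a, b, c, d, e, f}
  B4:   IN={a, c, d, e, f}   OUT={a, c, d, e, f}
  B5:   IN={a, f}   OUT={a, b, f}
  B6:   IN={a, b, f}   OUT={a, c, e}
  B7:   IN={a, c, e}   OUT={a, c}
  B8:   IN={a, c}   OUT={}

Merge at B1: OUT[B1] = IN[B2] = {b, c, e, f}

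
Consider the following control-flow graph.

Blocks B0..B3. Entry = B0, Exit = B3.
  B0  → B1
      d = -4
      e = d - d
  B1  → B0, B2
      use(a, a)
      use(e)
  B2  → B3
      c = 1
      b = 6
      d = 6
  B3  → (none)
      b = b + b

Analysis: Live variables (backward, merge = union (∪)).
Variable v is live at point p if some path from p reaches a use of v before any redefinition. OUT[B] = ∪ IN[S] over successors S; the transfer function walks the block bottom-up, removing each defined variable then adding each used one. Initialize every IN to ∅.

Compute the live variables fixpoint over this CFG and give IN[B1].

Answer: {a, e}

Derivation:
Converged values:
  B0:   IN={a}   OUT={a, e}
  B1:   IN={a, e}   OUT={a}
  B2:   IN={}   OUT={b}
  B3:   IN={b}   OUT={}

Merge at B1: OUT[B1] = IN[B0] ⊔ IN[B2] = {a}
Applying B1's transfer function to that OUT value gives IN[B1] (row B1 above).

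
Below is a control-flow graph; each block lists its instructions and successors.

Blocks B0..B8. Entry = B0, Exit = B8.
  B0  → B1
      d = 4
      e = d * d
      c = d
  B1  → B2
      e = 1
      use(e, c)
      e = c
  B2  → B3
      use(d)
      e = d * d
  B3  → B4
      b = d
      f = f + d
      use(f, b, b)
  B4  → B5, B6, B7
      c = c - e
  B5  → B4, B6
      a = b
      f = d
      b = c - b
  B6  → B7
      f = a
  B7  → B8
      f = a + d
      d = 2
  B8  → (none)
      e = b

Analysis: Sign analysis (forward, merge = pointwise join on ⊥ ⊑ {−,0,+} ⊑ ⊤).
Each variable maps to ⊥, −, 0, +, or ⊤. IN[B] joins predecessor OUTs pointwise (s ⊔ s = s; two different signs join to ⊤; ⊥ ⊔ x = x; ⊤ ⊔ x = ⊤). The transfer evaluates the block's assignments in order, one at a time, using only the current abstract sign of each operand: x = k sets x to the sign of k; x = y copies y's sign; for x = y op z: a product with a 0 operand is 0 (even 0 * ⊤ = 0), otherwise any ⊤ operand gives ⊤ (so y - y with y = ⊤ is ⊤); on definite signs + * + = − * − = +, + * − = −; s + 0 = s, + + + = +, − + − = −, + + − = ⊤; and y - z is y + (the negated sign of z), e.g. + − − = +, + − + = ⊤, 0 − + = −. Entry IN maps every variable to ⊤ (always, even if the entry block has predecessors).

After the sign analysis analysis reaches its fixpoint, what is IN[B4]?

Answer: {a: ⊤, b: ⊤, c: ⊤, d: +, e: +, f: ⊤}

Trace:
Converged values:
  B0: | IN=(all ⊤) | OUT={c:+, d:+, e:+; rest ⊤}
  B1: | IN={c:+, d:+, e:+; rest ⊤} | OUT={c:+, d:+, e:+; rest ⊤}
  B2: | IN={c:+, d:+, e:+; rest ⊤} | OUT={c:+, d:+, e:+; rest ⊤}
  B3: | IN={c:+, d:+, e:+; rest ⊤} | OUT={b:+, c:+, d:+, e:+; rest ⊤}
  B4: | IN={d:+, e:+; rest ⊤} | OUT={d:+, e:+; rest ⊤}
  B5: | IN={d:+, e:+; rest ⊤} | OUT={d:+, e:+, f:+; rest ⊤}
  B6: | IN={d:+, e:+; rest ⊤} | OUT={d:+, e:+; rest ⊤}
  B7: | IN={d:+, e:+; rest ⊤} | OUT={d:+, e:+; rest ⊤}
  B8: | IN={d:+, e:+; rest ⊤} | OUT={d:+; rest ⊤}

Merge at B4: IN[B4] = OUT[B3] ⊔ OUT[B5] = {a: ⊤, b: ⊤, c: ⊤, d: +, e: +, f: ⊤}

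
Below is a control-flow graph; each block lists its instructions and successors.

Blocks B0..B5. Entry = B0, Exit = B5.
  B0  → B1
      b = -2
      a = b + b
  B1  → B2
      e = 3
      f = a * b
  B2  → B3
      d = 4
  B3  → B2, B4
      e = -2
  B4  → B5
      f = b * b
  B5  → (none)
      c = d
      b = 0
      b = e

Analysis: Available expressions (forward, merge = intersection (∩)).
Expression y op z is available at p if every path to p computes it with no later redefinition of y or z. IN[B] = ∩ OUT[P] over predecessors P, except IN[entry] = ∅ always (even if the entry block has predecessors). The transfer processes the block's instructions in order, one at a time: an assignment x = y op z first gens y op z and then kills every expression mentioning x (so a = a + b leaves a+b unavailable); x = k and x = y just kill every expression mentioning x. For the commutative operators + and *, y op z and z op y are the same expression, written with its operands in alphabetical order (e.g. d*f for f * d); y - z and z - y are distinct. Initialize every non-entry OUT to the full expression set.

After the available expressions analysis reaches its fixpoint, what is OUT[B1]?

Answer: {a*b, b+b}

Working:
Converged values:
  B0:  IN={}  OUT={b+b}
  B1:  IN={b+b}  OUT={a*b, b+b}
  B2:  IN={a*b, b+b}  OUT={a*b, b+b}
  B3:  IN={a*b, b+b}  OUT={a*b, b+b}
  B4:  IN={a*b, b+b}  OUT={a*b, b*b, b+b}
  B5:  IN={a*b, b*b, b+b}  OUT={}

Merge at B1: IN[B1] = OUT[B0] = {b+b}
Applying B1's transfer function to that IN value gives OUT[B1] (row B1 above).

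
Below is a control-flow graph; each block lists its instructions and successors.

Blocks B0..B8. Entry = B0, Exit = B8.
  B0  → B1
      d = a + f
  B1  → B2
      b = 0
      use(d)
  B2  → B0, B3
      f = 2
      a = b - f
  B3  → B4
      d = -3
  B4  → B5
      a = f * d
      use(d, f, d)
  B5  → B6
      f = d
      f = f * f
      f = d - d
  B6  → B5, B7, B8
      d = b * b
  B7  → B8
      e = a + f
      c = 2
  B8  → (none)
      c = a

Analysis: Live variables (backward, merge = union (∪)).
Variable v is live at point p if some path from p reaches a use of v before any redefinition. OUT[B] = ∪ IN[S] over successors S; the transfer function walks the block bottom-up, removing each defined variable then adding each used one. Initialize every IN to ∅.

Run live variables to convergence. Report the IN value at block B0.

Answer: {a, f}

Trace:
Per-block solution:
  B0: | IN={a, f} | OUT={d}
  B1: | IN={d} | OUT={b}
  B2: | IN={b} | OUT={a, b, f}
  B3: | IN={b, f} | OUT={b, d, f}
  B4: | IN={b, d, f} | OUT={a, b, d}
  B5: | IN={a, b, d} | OUT={a, b, f}
  B6: | IN={a, b, f} | OUT={a, b, d, f}
  B7: | IN={a, f} | OUT={a}
  B8: | IN={a} | OUT={}

Merge at B0: OUT[B0] = IN[B1] = {d}
Applying B0's transfer function to that OUT value gives IN[B0] (row B0 above).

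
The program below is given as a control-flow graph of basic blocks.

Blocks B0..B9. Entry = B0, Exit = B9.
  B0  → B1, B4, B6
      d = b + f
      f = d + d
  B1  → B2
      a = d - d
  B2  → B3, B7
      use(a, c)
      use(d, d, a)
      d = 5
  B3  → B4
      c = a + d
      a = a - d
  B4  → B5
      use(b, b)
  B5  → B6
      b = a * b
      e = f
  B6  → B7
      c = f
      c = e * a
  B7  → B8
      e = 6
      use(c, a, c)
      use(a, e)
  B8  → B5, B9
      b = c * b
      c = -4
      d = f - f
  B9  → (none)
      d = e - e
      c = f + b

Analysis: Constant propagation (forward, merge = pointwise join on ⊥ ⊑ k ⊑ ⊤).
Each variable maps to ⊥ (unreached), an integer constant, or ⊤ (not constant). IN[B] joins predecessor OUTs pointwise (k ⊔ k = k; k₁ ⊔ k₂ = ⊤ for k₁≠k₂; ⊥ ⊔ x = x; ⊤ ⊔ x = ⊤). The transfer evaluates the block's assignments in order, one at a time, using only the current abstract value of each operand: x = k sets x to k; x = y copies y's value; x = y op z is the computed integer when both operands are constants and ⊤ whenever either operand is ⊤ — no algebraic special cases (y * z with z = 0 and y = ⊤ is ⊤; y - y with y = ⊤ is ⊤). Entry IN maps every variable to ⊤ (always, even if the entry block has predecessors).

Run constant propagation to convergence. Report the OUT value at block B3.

Per-block solution:
  B0:   IN=(all ⊤)   OUT=(all ⊤)
  B1:   IN=(all ⊤)   OUT=(all ⊤)
  B2:   IN=(all ⊤)   OUT={d:5; rest ⊤}
  B3:   IN={d:5; rest ⊤}   OUT={d:5; rest ⊤}
  B4:   IN=(all ⊤)   OUT=(all ⊤)
  B5:   IN=(all ⊤)   OUT=(all ⊤)
  B6:   IN=(all ⊤)   OUT=(all ⊤)
  B7:   IN=(all ⊤)   OUT={e:6; rest ⊤}
  B8:   IN={e:6; rest ⊤}   OUT={c:-4, e:6; rest ⊤}
  B9:   IN={c:-4, e:6; rest ⊤}   OUT={d:0, e:6; rest ⊤}

Merge at B3: IN[B3] = OUT[B2] = {a: ⊤, b: ⊤, c: ⊤, d: 5, e: ⊤, f: ⊤}
Applying B3's transfer function to that IN value gives OUT[B3] (row B3 above).

Answer: {a: ⊤, b: ⊤, c: ⊤, d: 5, e: ⊤, f: ⊤}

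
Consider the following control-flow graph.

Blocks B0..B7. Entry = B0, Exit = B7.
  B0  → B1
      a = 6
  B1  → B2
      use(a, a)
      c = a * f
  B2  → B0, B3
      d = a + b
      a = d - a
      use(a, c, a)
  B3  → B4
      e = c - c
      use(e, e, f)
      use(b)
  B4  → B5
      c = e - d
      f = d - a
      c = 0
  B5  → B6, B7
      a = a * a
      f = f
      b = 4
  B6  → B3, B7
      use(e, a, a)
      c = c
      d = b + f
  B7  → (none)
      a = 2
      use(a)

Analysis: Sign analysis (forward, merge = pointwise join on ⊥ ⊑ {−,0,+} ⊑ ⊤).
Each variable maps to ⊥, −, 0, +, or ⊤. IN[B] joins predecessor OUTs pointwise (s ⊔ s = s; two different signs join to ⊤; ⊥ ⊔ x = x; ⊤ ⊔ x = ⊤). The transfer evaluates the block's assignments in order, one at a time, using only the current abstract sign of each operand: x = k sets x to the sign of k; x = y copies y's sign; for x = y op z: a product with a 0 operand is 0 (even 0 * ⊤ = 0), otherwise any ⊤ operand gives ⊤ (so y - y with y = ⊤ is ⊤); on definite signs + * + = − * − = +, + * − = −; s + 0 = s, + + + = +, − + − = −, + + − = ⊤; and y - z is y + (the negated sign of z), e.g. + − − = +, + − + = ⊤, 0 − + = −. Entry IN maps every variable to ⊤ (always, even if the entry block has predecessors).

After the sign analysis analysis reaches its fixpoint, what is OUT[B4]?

Fixpoint table:
  B0:  IN=(all ⊤)  OUT={a:+; rest ⊤}
  B1:  IN={a:+; rest ⊤}  OUT={a:+; rest ⊤}
  B2:  IN={a:+; rest ⊤}  OUT=(all ⊤)
  B3:  IN=(all ⊤)  OUT=(all ⊤)
  B4:  IN=(all ⊤)  OUT={c:0; rest ⊤}
  B5:  IN={c:0; rest ⊤}  OUT={b:+, c:0; rest ⊤}
  B6:  IN={b:+, c:0; rest ⊤}  OUT={b:+, c:0; rest ⊤}
  B7:  IN={b:+, c:0; rest ⊤}  OUT={a:+, b:+, c:0; rest ⊤}

Merge at B4: IN[B4] = OUT[B3] = {a: ⊤, b: ⊤, c: ⊤, d: ⊤, e: ⊤, f: ⊤}
Applying B4's transfer function to that IN value gives OUT[B4] (row B4 above).

Answer: {a: ⊤, b: ⊤, c: 0, d: ⊤, e: ⊤, f: ⊤}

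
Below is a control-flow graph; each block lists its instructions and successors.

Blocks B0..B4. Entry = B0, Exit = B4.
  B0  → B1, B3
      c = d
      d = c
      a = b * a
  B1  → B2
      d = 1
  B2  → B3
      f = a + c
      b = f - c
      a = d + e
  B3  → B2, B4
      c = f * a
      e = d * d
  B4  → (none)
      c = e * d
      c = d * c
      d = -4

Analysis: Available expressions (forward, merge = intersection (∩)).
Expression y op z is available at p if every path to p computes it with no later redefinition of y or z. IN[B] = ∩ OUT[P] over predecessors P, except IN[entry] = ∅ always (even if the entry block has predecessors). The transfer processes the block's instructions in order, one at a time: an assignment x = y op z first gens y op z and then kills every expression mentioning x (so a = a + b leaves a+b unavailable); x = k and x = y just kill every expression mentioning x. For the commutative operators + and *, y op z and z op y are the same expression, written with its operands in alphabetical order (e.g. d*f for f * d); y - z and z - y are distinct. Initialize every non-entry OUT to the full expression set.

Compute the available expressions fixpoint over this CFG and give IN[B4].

Answer: {a*f, d*d}

Derivation:
Per-block solution:
  B0:  IN={}  OUT={}
  B1:  IN={}  OUT={}
  B2:  IN={}  OUT={d+e, f-c}
  B3:  IN={}  OUT={a*f, d*d}
  B4:  IN={a*f, d*d}  OUT={a*f}

Merge at B4: IN[B4] = OUT[B3] = {a*f, d*d}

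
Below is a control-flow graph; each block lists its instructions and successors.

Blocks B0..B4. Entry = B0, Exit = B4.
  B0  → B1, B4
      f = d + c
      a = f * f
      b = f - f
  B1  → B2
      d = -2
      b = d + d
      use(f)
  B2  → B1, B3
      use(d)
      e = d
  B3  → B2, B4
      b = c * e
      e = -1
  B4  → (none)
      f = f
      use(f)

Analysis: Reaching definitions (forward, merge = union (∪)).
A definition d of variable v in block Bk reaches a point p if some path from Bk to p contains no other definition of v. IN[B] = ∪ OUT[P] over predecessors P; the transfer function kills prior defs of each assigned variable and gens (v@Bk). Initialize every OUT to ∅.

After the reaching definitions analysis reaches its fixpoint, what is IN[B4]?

Fixpoint table:
  B0:   IN={}   OUT={a@B0, b@B0, f@B0}
  B1:   IN={a@B0, b@B0, b@B1, b@B3, d@B1, e@B2, f@B0}   OUT={a@B0, b@B1, d@B1, e@B2, f@B0}
  B2:   IN={a@B0, b@B1, b@B3, d@B1, e@B2, e@B3, f@B0}   OUT={a@B0, b@B1, b@B3, d@B1, e@B2, f@B0}
  B3:   IN={a@B0, b@B1, b@B3, d@B1, e@B2, f@B0}   OUT={a@B0, b@B3, d@B1, e@B3, f@B0}
  B4:   IN={a@B0, b@B0, b@B3, d@B1, e@B3, f@B0}   OUT={a@B0, b@B0, b@B3, d@B1, e@B3, f@B4}

Merge at B4: IN[B4] = OUT[B0] ⊔ OUT[B3] = {a@B0, b@B0, b@B3, d@B1, e@B3, f@B0}

Answer: {a@B0, b@B0, b@B3, d@B1, e@B3, f@B0}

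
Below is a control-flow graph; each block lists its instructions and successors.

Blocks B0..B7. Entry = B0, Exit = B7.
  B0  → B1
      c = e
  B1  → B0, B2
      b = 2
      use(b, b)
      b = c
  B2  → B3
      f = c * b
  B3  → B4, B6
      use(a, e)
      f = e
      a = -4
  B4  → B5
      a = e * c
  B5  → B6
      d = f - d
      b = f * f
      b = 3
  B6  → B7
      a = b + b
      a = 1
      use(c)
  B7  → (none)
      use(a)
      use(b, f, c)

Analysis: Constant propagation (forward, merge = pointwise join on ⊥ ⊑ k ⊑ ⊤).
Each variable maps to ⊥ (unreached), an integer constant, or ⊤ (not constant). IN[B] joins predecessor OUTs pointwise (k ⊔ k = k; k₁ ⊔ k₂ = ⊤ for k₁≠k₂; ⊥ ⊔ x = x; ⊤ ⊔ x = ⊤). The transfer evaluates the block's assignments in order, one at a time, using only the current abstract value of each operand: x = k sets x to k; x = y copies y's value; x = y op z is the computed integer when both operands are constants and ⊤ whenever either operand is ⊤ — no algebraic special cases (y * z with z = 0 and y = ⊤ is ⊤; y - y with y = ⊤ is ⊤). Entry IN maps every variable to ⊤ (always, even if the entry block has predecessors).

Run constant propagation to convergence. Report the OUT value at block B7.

Answer: {a: 1, b: ⊤, c: ⊤, d: ⊤, e: ⊤, f: ⊤}

Trace:
Converged values:
  B0: | IN=(all ⊤) | OUT=(all ⊤)
  B1: | IN=(all ⊤) | OUT=(all ⊤)
  B2: | IN=(all ⊤) | OUT=(all ⊤)
  B3: | IN=(all ⊤) | OUT={a:-4; rest ⊤}
  B4: | IN={a:-4; rest ⊤} | OUT=(all ⊤)
  B5: | IN=(all ⊤) | OUT={b:3; rest ⊤}
  B6: | IN=(all ⊤) | OUT={a:1; rest ⊤}
  B7: | IN={a:1; rest ⊤} | OUT={a:1; rest ⊤}

Merge at B7: IN[B7] = OUT[B6] = {a: 1, b: ⊤, c: ⊤, d: ⊤, e: ⊤, f: ⊤}
Applying B7's transfer function to that IN value gives OUT[B7] (row B7 above).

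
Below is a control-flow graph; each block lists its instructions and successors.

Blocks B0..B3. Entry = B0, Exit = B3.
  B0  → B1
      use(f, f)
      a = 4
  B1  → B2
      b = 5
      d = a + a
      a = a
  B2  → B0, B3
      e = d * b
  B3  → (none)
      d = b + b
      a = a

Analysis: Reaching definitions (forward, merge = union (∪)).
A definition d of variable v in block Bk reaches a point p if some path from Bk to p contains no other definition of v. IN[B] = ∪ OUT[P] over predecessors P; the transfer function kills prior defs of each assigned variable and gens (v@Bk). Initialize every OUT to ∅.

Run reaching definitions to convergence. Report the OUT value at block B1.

Per-block solution:
  B0:  IN={a@B1, b@B1, d@B1, e@B2}  OUT={a@B0, b@B1, d@B1, e@B2}
  B1:  IN={a@B0, b@B1, d@B1, e@B2}  OUT={a@B1, b@B1, d@B1, e@B2}
  B2:  IN={a@B1, b@B1, d@B1, e@B2}  OUT={a@B1, b@B1, d@B1, e@B2}
  B3:  IN={a@B1, b@B1, d@B1, e@B2}  OUT={a@B3, b@B1, d@B3, e@B2}

Merge at B1: IN[B1] = OUT[B0] = {a@B0, b@B1, d@B1, e@B2}
Applying B1's transfer function to that IN value gives OUT[B1] (row B1 above).

Answer: {a@B1, b@B1, d@B1, e@B2}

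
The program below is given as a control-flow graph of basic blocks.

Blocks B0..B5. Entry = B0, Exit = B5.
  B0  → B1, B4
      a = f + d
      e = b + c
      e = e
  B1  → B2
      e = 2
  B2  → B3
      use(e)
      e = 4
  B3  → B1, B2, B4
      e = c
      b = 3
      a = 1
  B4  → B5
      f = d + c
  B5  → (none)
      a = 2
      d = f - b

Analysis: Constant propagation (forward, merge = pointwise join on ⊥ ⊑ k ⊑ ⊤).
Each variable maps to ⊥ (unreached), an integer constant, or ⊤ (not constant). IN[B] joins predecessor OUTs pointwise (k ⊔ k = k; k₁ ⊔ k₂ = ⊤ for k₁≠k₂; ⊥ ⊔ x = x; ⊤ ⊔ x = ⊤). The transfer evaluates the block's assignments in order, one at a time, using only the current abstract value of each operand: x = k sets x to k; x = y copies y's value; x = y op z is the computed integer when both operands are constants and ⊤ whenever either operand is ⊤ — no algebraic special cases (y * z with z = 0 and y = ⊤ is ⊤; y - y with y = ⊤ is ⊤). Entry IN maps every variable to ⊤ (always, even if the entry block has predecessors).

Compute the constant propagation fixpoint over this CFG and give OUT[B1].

Answer: {a: ⊤, b: ⊤, c: ⊤, d: ⊤, e: 2, f: ⊤}

Trace:
Converged values:
  B0:  IN=(all ⊤)  OUT=(all ⊤)
  B1:  IN=(all ⊤)  OUT={e:2; rest ⊤}
  B2:  IN=(all ⊤)  OUT={e:4; rest ⊤}
  B3:  IN={e:4; rest ⊤}  OUT={a:1, b:3; rest ⊤}
  B4:  IN=(all ⊤)  OUT=(all ⊤)
  B5:  IN=(all ⊤)  OUT={a:2; rest ⊤}

Merge at B1: IN[B1] = OUT[B0] ⊔ OUT[B3] = {a: ⊤, b: ⊤, c: ⊤, d: ⊤, e: ⊤, f: ⊤}
Applying B1's transfer function to that IN value gives OUT[B1] (row B1 above).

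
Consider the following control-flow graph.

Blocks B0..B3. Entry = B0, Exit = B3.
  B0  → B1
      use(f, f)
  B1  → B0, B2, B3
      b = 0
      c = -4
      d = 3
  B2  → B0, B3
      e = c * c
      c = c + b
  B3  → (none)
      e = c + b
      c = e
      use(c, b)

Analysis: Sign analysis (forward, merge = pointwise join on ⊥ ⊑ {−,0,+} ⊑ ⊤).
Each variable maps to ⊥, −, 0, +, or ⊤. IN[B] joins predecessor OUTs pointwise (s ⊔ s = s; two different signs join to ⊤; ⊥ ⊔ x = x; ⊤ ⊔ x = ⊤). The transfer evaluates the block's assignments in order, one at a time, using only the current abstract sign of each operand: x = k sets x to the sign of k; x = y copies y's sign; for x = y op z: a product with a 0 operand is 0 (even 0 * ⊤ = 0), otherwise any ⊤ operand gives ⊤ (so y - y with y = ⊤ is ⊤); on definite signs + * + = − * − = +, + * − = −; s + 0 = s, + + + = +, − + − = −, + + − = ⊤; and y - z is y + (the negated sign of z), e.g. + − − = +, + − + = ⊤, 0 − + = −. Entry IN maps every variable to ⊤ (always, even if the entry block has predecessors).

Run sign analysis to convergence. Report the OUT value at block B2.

Answer: {a: ⊤, b: 0, c: -, d: +, e: +, f: ⊤}

Working:
Per-block solution:
  B0:  IN=(all ⊤)  OUT=(all ⊤)
  B1:  IN=(all ⊤)  OUT={b:0, c:-, d:+; rest ⊤}
  B2:  IN={b:0, c:-, d:+; rest ⊤}  OUT={b:0, c:-, d:+, e:+; rest ⊤}
  B3:  IN={b:0, c:-, d:+; rest ⊤}  OUT={b:0, c:-, d:+, e:-; rest ⊤}

Merge at B2: IN[B2] = OUT[B1] = {a: ⊤, b: 0, c: -, d: +, e: ⊤, f: ⊤}
Applying B2's transfer function to that IN value gives OUT[B2] (row B2 above).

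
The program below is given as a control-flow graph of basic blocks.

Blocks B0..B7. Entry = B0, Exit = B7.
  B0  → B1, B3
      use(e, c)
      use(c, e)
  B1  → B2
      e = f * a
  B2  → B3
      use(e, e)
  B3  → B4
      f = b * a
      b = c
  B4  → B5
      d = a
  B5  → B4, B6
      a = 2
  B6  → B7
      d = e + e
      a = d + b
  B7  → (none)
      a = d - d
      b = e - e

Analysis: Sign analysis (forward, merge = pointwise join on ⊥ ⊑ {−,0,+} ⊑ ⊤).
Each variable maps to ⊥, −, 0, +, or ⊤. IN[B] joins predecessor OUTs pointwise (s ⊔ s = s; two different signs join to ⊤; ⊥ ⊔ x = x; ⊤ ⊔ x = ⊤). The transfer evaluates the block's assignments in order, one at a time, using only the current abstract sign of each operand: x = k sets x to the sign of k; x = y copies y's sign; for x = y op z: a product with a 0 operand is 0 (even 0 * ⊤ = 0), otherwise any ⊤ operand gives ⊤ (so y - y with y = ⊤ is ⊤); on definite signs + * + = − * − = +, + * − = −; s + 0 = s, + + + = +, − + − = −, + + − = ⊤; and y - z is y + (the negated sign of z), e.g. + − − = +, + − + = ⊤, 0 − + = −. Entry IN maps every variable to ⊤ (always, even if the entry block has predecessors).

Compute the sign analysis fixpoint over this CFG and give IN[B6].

Answer: {a: +, b: ⊤, c: ⊤, d: ⊤, e: ⊤, f: ⊤}

Working:
Fixpoint table:
  B0:   IN=(all ⊤)   OUT=(all ⊤)
  B1:   IN=(all ⊤)   OUT=(all ⊤)
  B2:   IN=(all ⊤)   OUT=(all ⊤)
  B3:   IN=(all ⊤)   OUT=(all ⊤)
  B4:   IN=(all ⊤)   OUT=(all ⊤)
  B5:   IN=(all ⊤)   OUT={a:+; rest ⊤}
  B6:   IN={a:+; rest ⊤}   OUT=(all ⊤)
  B7:   IN=(all ⊤)   OUT=(all ⊤)

Merge at B6: IN[B6] = OUT[B5] = {a: +, b: ⊤, c: ⊤, d: ⊤, e: ⊤, f: ⊤}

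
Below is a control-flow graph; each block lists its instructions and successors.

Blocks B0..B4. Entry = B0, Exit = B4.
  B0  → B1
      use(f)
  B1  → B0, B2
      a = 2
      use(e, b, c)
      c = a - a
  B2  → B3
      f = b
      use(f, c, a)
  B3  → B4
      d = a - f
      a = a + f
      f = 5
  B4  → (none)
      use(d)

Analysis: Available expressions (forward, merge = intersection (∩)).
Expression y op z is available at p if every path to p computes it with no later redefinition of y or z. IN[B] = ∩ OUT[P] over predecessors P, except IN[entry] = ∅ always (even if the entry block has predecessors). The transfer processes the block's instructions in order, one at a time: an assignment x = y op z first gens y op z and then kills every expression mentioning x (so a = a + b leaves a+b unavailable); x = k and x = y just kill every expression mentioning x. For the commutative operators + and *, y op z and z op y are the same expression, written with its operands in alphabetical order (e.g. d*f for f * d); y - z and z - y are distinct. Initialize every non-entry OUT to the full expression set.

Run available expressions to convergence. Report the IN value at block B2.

Answer: {a-a}

Working:
Converged values:
  B0:   IN={}   OUT={}
  B1:   IN={}   OUT={a-a}
  B2:   IN={a-a}   OUT={a-a}
  B3:   IN={a-a}   OUT={}
  B4:   IN={}   OUT={}

Merge at B2: IN[B2] = OUT[B1] = {a-a}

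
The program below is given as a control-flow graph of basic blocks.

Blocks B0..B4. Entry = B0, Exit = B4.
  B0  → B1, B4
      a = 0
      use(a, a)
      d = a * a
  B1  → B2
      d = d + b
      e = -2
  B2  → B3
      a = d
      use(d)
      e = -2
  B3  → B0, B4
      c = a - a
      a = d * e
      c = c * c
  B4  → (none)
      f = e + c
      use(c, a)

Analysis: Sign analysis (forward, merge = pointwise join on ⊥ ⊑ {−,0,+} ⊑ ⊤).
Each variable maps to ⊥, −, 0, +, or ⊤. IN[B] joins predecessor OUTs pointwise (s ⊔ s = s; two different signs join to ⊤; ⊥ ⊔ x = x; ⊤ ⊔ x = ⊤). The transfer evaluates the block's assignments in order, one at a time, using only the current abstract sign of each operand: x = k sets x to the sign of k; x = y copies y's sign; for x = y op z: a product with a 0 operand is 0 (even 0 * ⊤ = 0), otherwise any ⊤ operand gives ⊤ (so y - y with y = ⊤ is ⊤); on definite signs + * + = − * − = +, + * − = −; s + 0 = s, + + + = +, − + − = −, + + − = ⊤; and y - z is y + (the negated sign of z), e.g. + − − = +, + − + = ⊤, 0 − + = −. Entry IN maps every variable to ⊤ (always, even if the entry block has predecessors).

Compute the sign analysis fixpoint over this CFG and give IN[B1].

Per-block solution:
  B0:   IN=(all ⊤)   OUT={a:0, d:0; rest ⊤}
  B1:   IN={a:0, d:0; rest ⊤}   OUT={a:0, e:-; rest ⊤}
  B2:   IN={a:0, e:-; rest ⊤}   OUT={e:-; rest ⊤}
  B3:   IN={e:-; rest ⊤}   OUT={e:-; rest ⊤}
  B4:   IN=(all ⊤)   OUT=(all ⊤)

Merge at B1: IN[B1] = OUT[B0] = {a: 0, b: ⊤, c: ⊤, d: 0, e: ⊤, f: ⊤}

Answer: {a: 0, b: ⊤, c: ⊤, d: 0, e: ⊤, f: ⊤}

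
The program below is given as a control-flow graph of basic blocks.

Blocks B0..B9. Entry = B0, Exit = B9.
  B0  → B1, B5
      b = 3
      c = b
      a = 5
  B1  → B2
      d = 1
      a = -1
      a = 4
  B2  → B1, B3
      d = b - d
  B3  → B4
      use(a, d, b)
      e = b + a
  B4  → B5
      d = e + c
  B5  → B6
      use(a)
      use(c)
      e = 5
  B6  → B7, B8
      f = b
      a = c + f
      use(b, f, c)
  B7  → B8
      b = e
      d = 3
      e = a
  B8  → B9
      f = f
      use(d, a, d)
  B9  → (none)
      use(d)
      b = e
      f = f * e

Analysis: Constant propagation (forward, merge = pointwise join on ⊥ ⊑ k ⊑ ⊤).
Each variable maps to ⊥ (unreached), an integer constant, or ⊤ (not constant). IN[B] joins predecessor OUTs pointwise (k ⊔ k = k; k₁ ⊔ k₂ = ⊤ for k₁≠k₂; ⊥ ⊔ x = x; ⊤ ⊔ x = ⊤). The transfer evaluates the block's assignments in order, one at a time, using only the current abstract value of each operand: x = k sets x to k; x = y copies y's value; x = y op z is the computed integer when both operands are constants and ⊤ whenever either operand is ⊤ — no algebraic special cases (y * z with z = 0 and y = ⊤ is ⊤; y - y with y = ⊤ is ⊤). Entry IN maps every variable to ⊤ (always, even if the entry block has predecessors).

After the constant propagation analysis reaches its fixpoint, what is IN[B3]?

Answer: {a: 4, b: 3, c: 3, d: 2, e: ⊤, f: ⊤}

Working:
Per-block solution:
  B0:   IN=(all ⊤)   OUT={a:5, b:3, c:3; rest ⊤}
  B1:   IN={b:3, c:3; rest ⊤}   OUT={a:4, b:3, c:3, d:1; rest ⊤}
  B2:   IN={a:4, b:3, c:3, d:1; rest ⊤}   OUT={a:4, b:3, c:3, d:2; rest ⊤}
  B3:   IN={a:4, b:3, c:3, d:2; rest ⊤}   OUT={a:4, b:3, c:3, d:2, e:7; rest ⊤}
  B4:   IN={a:4, b:3, c:3, d:2, e:7; rest ⊤}   OUT={a:4, b:3, c:3, d:10, e:7; rest ⊤}
  B5:   IN={b:3, c:3; rest ⊤}   OUT={b:3, c:3, e:5; rest ⊤}
  B6:   IN={b:3, c:3, e:5; rest ⊤}   OUT={a:6, b:3, c:3, e:5, f:3; rest ⊤}
  B7:   IN={a:6, b:3, c:3, e:5, f:3; rest ⊤}   OUT={a:6, b:5, c:3, d:3, e:6, f:3; rest ⊤}
  B8:   IN={a:6, c:3, f:3; rest ⊤}   OUT={a:6, c:3, f:3; rest ⊤}
  B9:   IN={a:6, c:3, f:3; rest ⊤}   OUT={a:6, c:3; rest ⊤}

Merge at B3: IN[B3] = OUT[B2] = {a: 4, b: 3, c: 3, d: 2, e: ⊤, f: ⊤}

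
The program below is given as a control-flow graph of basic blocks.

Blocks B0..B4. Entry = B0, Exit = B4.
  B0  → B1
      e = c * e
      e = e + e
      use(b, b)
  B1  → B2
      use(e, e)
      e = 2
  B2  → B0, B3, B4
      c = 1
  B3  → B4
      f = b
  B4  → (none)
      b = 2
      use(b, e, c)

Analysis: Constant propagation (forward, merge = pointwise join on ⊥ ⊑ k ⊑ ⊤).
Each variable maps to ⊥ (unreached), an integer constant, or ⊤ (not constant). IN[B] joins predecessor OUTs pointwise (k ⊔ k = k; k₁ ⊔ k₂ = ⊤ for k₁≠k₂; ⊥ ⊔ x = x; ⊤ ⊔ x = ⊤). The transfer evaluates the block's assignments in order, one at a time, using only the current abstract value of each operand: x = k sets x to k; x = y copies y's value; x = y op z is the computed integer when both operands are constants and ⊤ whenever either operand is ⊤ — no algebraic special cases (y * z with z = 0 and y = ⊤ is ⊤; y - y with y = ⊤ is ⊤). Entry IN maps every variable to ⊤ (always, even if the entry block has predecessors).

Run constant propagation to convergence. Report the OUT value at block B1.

Answer: {a: ⊤, b: ⊤, c: ⊤, d: ⊤, e: 2, f: ⊤}

Derivation:
Per-block solution:
  B0:  IN=(all ⊤)  OUT=(all ⊤)
  B1:  IN=(all ⊤)  OUT={e:2; rest ⊤}
  B2:  IN={e:2; rest ⊤}  OUT={c:1, e:2; rest ⊤}
  B3:  IN={c:1, e:2; rest ⊤}  OUT={c:1, e:2; rest ⊤}
  B4:  IN={c:1, e:2; rest ⊤}  OUT={b:2, c:1, e:2; rest ⊤}

Merge at B1: IN[B1] = OUT[B0] = {a: ⊤, b: ⊤, c: ⊤, d: ⊤, e: ⊤, f: ⊤}
Applying B1's transfer function to that IN value gives OUT[B1] (row B1 above).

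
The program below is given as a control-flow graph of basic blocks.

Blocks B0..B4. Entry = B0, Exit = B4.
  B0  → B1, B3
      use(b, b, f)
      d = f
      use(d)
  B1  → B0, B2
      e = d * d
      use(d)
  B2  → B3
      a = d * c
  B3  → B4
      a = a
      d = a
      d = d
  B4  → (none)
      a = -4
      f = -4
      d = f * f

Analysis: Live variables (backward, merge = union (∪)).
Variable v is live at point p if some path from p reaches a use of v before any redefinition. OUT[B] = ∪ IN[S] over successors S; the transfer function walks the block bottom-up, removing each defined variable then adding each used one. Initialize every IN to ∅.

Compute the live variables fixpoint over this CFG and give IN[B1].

Answer: {a, b, c, d, f}

Working:
Converged values:
  B0: | IN={a, b, c, f} | OUT={a, b, c, d, f}
  B1: | IN={a, b, c, d, f} | OUT={a, b, c, d, f}
  B2: | IN={c, d} | OUT={a}
  B3: | IN={a} | OUT={}
  B4: | IN={} | OUT={}

Merge at B1: OUT[B1] = IN[B0] ⊔ IN[B2] = {a, b, c, d, f}
Applying B1's transfer function to that OUT value gives IN[B1] (row B1 above).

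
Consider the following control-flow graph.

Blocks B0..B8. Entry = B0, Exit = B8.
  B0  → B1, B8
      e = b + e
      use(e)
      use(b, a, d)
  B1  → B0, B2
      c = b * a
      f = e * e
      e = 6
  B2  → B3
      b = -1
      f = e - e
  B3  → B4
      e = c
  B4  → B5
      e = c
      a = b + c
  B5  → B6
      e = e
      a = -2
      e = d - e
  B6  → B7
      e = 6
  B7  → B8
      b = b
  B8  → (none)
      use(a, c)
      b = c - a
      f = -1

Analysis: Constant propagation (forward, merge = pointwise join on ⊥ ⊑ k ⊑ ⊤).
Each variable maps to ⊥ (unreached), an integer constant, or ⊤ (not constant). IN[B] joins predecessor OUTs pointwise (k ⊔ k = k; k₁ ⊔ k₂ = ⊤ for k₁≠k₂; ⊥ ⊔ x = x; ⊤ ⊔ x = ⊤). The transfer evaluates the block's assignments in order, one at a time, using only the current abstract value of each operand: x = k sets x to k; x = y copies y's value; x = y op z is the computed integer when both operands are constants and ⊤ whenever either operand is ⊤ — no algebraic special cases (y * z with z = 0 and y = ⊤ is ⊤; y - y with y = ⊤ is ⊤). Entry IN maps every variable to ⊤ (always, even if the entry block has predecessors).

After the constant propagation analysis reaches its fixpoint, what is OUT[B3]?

Answer: {a: ⊤, b: -1, c: ⊤, d: ⊤, e: ⊤, f: 0}

Trace:
Per-block solution:
  B0:   IN=(all ⊤)   OUT=(all ⊤)
  B1:   IN=(all ⊤)   OUT={e:6; rest ⊤}
  B2:   IN={e:6; rest ⊤}   OUT={b:-1, e:6, f:0; rest ⊤}
  B3:   IN={b:-1, e:6, f:0; rest ⊤}   OUT={b:-1, f:0; rest ⊤}
  B4:   IN={b:-1, f:0; rest ⊤}   OUT={b:-1, f:0; rest ⊤}
  B5:   IN={b:-1, f:0; rest ⊤}   OUT={a:-2, b:-1, f:0; rest ⊤}
  B6:   IN={a:-2, b:-1, f:0; rest ⊤}   OUT={a:-2, b:-1, e:6, f:0; rest ⊤}
  B7:   IN={a:-2, b:-1, e:6, f:0; rest ⊤}   OUT={a:-2, b:-1, e:6, f:0; rest ⊤}
  B8:   IN=(all ⊤)   OUT={f:-1; rest ⊤}

Merge at B3: IN[B3] = OUT[B2] = {a: ⊤, b: -1, c: ⊤, d: ⊤, e: 6, f: 0}
Applying B3's transfer function to that IN value gives OUT[B3] (row B3 above).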